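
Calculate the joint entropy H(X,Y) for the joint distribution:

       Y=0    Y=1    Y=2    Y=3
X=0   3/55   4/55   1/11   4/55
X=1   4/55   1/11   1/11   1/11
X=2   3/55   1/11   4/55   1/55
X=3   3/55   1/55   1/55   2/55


H(X,Y) = -Σ p(x,y) log₂ p(x,y)
  p(0,0)=3/55: -0.0545 × log₂(0.0545) = 0.2289
  p(0,1)=4/55: -0.0727 × log₂(0.0727) = 0.2750
  p(0,2)=1/11: -0.0909 × log₂(0.0909) = 0.3145
  p(0,3)=4/55: -0.0727 × log₂(0.0727) = 0.2750
  p(1,0)=4/55: -0.0727 × log₂(0.0727) = 0.2750
  p(1,1)=1/11: -0.0909 × log₂(0.0909) = 0.3145
  p(1,2)=1/11: -0.0909 × log₂(0.0909) = 0.3145
  p(1,3)=1/11: -0.0909 × log₂(0.0909) = 0.3145
  p(2,0)=3/55: -0.0545 × log₂(0.0545) = 0.2289
  p(2,1)=1/11: -0.0909 × log₂(0.0909) = 0.3145
  p(2,2)=4/55: -0.0727 × log₂(0.0727) = 0.2750
  p(2,3)=1/55: -0.0182 × log₂(0.0182) = 0.1051
  p(3,0)=3/55: -0.0545 × log₂(0.0545) = 0.2289
  p(3,1)=1/55: -0.0182 × log₂(0.0182) = 0.1051
  p(3,2)=1/55: -0.0182 × log₂(0.0182) = 0.1051
  p(3,3)=2/55: -0.0364 × log₂(0.0364) = 0.1739
H(X,Y) = 3.8484 bits


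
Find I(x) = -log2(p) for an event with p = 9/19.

Information content I(x) = -log₂(p(x))
I = -log₂(9/19) = -log₂(0.4737)
I = 1.0780 bits


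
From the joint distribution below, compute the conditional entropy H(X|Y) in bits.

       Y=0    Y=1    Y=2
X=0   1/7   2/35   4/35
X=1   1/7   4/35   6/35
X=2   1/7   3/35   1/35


H(X|Y) = Σ_y p(y) H(X|Y=y)
  p(Y=0) = 3/7, H(X|Y=0) = 1.5850
  p(Y=1) = 9/35, H(X|Y=1) = 1.5305
  p(Y=2) = 11/35, H(X|Y=2) = 1.3222
H(X|Y) = 0.4286×1.5850 + 0.2571×1.5305 + 0.3143×1.3222 = 1.4884 bits


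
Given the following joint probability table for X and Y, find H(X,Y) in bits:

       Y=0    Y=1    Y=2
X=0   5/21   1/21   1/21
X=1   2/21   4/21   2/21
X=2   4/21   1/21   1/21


H(X,Y) = -Σ p(x,y) log₂ p(x,y)
  p(0,0)=5/21: -0.2381 × log₂(0.2381) = 0.4929
  p(0,1)=1/21: -0.0476 × log₂(0.0476) = 0.2092
  p(0,2)=1/21: -0.0476 × log₂(0.0476) = 0.2092
  p(1,0)=2/21: -0.0952 × log₂(0.0952) = 0.3231
  p(1,1)=4/21: -0.1905 × log₂(0.1905) = 0.4557
  p(1,2)=2/21: -0.0952 × log₂(0.0952) = 0.3231
  p(2,0)=4/21: -0.1905 × log₂(0.1905) = 0.4557
  p(2,1)=1/21: -0.0476 × log₂(0.0476) = 0.2092
  p(2,2)=1/21: -0.0476 × log₂(0.0476) = 0.2092
H(X,Y) = 2.8871 bits


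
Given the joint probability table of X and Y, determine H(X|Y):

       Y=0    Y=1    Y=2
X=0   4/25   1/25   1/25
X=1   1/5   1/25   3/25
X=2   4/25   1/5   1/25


H(X|Y) = Σ_y p(y) H(X|Y=y)
  p(Y=0) = 13/25, H(X|Y=0) = 1.5766
  p(Y=1) = 7/25, H(X|Y=1) = 1.1488
  p(Y=2) = 1/5, H(X|Y=2) = 1.3710
H(X|Y) = 0.5200×1.5766 + 0.2800×1.1488 + 0.2000×1.3710 = 1.4157 bits


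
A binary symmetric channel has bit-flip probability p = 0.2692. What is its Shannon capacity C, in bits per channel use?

For BSC with error probability p:
C = 1 - H(p) where H(p) is binary entropy
H(0.2692) = -0.2692 × log₂(0.2692) - 0.7308 × log₂(0.7308)
H(p) = 0.8403
C = 1 - 0.8403 = 0.1597 bits/use


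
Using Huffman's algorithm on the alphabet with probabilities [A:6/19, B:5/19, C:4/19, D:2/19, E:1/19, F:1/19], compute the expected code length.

Huffman tree construction:
Combine smallest probabilities repeatedly
Resulting codes:
  A: 11 (length 2)
  B: 10 (length 2)
  C: 00 (length 2)
  D: 010 (length 3)
  E: 0110 (length 4)
  F: 0111 (length 4)
Average length = Σ p(s) × length(s) = 2.3158 bits


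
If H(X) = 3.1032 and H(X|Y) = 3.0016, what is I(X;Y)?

I(X;Y) = H(X) - H(X|Y)
I(X;Y) = 3.1032 - 3.0016 = 0.1016 bits


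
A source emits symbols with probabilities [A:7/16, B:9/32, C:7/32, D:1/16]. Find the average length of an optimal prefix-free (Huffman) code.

Huffman tree construction:
Combine smallest probabilities repeatedly
Resulting codes:
  A: 0 (length 1)
  B: 10 (length 2)
  C: 111 (length 3)
  D: 110 (length 3)
Average length = Σ p(s) × length(s) = 1.8438 bits


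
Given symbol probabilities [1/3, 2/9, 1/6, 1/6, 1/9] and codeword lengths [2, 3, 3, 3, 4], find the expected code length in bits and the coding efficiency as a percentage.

Average length L = Σ p_i × l_i = 2.7778 bits
Entropy H = 2.2244 bits
Efficiency η = H/L × 100% = 80.08%


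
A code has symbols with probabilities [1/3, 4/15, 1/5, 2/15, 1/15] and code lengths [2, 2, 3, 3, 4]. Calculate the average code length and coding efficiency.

Average length L = Σ p_i × l_i = 2.4667 bits
Entropy H = 2.1493 bits
Efficiency η = H/L × 100% = 87.13%


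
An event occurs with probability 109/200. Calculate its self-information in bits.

Information content I(x) = -log₂(p(x))
I = -log₂(109/200) = -log₂(0.5450)
I = 0.8757 bits


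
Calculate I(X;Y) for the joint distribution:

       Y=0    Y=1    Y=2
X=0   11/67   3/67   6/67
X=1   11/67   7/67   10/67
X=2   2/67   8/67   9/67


H(X) = 1.5623, H(Y) = 1.5707, H(X,Y) = 3.0247
I(X;Y) = H(X) + H(Y) - H(X,Y) = 0.1082 bits


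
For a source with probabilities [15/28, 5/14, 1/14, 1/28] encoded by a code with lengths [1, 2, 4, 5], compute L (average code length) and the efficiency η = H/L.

Average length L = Σ p_i × l_i = 1.7143 bits
Entropy H = 1.4565 bits
Efficiency η = H/L × 100% = 84.97%


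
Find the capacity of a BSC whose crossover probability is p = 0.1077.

For BSC with error probability p:
C = 1 - H(p) where H(p) is binary entropy
H(0.1077) = -0.1077 × log₂(0.1077) - 0.8923 × log₂(0.8923)
H(p) = 0.4929
C = 1 - 0.4929 = 0.5071 bits/use


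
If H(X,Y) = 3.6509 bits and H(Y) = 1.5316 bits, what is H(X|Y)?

Chain rule: H(X,Y) = H(X|Y) + H(Y)
H(X|Y) = H(X,Y) - H(Y) = 3.6509 - 1.5316 = 2.1193 bits


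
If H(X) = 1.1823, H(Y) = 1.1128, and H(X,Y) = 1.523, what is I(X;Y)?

I(X;Y) = H(X) + H(Y) - H(X,Y)
I(X;Y) = 1.1823 + 1.1128 - 1.523 = 0.7721 bits


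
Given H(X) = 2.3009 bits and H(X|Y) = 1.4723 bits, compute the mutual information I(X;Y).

I(X;Y) = H(X) - H(X|Y)
I(X;Y) = 2.3009 - 1.4723 = 0.8286 bits


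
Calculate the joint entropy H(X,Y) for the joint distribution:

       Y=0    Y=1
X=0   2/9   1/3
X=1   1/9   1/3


H(X,Y) = -Σ p(x,y) log₂ p(x,y)
  p(0,0)=2/9: -0.2222 × log₂(0.2222) = 0.4822
  p(0,1)=1/3: -0.3333 × log₂(0.3333) = 0.5283
  p(1,0)=1/9: -0.1111 × log₂(0.1111) = 0.3522
  p(1,1)=1/3: -0.3333 × log₂(0.3333) = 0.5283
H(X,Y) = 1.8911 bits


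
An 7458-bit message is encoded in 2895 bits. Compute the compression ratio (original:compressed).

Compression ratio = Original / Compressed
= 7458 / 2895 = 2.58:1


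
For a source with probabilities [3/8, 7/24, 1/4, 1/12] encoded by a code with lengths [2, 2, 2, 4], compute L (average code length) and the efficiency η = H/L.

Average length L = Σ p_i × l_i = 2.1667 bits
Entropy H = 1.8479 bits
Efficiency η = H/L × 100% = 85.29%


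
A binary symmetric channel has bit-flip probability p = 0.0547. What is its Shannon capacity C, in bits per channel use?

For BSC with error probability p:
C = 1 - H(p) where H(p) is binary entropy
H(0.0547) = -0.0547 × log₂(0.0547) - 0.9453 × log₂(0.9453)
H(p) = 0.3060
C = 1 - 0.3060 = 0.6940 bits/use


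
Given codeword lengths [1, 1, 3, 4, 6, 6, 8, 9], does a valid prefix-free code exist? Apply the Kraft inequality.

Kraft inequality: Σ 2^(-l_i) ≤ 1 for prefix-free code
Calculating: 2^(-1) + 2^(-1) + 2^(-3) + 2^(-4) + 2^(-6) + 2^(-6) + 2^(-8) + 2^(-9)
= 0.5 + 0.5 + 0.125 + 0.0625 + 0.015625 + 0.015625 + 0.00390625 + 0.001953125
= 1.2246
Since 1.2246 > 1, prefix-free code does not exist


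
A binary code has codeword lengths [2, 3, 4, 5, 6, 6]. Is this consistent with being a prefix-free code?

Kraft inequality: Σ 2^(-l_i) ≤ 1 for prefix-free code
Calculating: 2^(-2) + 2^(-3) + 2^(-4) + 2^(-5) + 2^(-6) + 2^(-6)
= 0.25 + 0.125 + 0.0625 + 0.03125 + 0.015625 + 0.015625
= 0.5000
Since 0.5000 ≤ 1, prefix-free code exists


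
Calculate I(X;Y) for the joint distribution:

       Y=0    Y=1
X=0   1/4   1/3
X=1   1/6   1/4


H(X) = 0.9799, H(Y) = 0.9799, H(X,Y) = 1.9591
I(X;Y) = H(X) + H(Y) - H(X,Y) = 0.0006 bits


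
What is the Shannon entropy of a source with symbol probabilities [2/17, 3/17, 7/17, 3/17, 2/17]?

H(X) = -Σ p(x) log₂ p(x)
  -2/17 × log₂(2/17) = 0.3632
  -3/17 × log₂(3/17) = 0.4416
  -7/17 × log₂(7/17) = 0.5271
  -3/17 × log₂(3/17) = 0.4416
  -2/17 × log₂(2/17) = 0.3632
H(X) = 2.1368 bits


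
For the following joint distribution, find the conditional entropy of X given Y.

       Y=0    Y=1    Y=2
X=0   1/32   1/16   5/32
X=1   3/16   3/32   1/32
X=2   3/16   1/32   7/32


H(X|Y) = Σ_y p(y) H(X|Y=y)
  p(Y=0) = 13/32, H(X|Y=0) = 1.3143
  p(Y=1) = 3/16, H(X|Y=1) = 1.4591
  p(Y=2) = 13/32, H(X|Y=2) = 1.2957
H(X|Y) = 0.4062×1.3143 + 0.1875×1.4591 + 0.4062×1.2957 = 1.3339 bits


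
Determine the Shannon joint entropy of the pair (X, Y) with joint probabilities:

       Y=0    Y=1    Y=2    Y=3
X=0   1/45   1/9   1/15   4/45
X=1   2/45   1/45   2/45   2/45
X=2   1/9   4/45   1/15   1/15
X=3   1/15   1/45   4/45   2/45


H(X,Y) = -Σ p(x,y) log₂ p(x,y)
  p(0,0)=1/45: -0.0222 × log₂(0.0222) = 0.1220
  p(0,1)=1/9: -0.1111 × log₂(0.1111) = 0.3522
  p(0,2)=1/15: -0.0667 × log₂(0.0667) = 0.2605
  p(0,3)=4/45: -0.0889 × log₂(0.0889) = 0.3104
  p(1,0)=2/45: -0.0444 × log₂(0.0444) = 0.1996
  p(1,1)=1/45: -0.0222 × log₂(0.0222) = 0.1220
  p(1,2)=2/45: -0.0444 × log₂(0.0444) = 0.1996
  p(1,3)=2/45: -0.0444 × log₂(0.0444) = 0.1996
  p(2,0)=1/9: -0.1111 × log₂(0.1111) = 0.3522
  p(2,1)=4/45: -0.0889 × log₂(0.0889) = 0.3104
  p(2,2)=1/15: -0.0667 × log₂(0.0667) = 0.2605
  p(2,3)=1/15: -0.0667 × log₂(0.0667) = 0.2605
  p(3,0)=1/15: -0.0667 × log₂(0.0667) = 0.2605
  p(3,1)=1/45: -0.0222 × log₂(0.0222) = 0.1220
  p(3,2)=4/45: -0.0889 × log₂(0.0889) = 0.3104
  p(3,3)=2/45: -0.0444 × log₂(0.0444) = 0.1996
H(X,Y) = 3.8421 bits


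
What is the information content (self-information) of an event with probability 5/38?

Information content I(x) = -log₂(p(x))
I = -log₂(5/38) = -log₂(0.1316)
I = 2.9260 bits


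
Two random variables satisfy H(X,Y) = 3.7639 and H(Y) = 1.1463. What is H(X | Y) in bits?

Chain rule: H(X,Y) = H(X|Y) + H(Y)
H(X|Y) = H(X,Y) - H(Y) = 3.7639 - 1.1463 = 2.6176 bits


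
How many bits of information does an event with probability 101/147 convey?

Information content I(x) = -log₂(p(x))
I = -log₂(101/147) = -log₂(0.6871)
I = 0.5415 bits


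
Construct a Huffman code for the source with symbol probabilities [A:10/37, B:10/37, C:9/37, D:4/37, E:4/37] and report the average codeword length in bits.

Huffman tree construction:
Combine smallest probabilities repeatedly
Resulting codes:
  A: 10 (length 2)
  B: 11 (length 2)
  C: 01 (length 2)
  D: 000 (length 3)
  E: 001 (length 3)
Average length = Σ p(s) × length(s) = 2.2162 bits


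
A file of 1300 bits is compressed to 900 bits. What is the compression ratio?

Compression ratio = Original / Compressed
= 1300 / 900 = 1.44:1


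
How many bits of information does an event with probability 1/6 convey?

Information content I(x) = -log₂(p(x))
I = -log₂(1/6) = -log₂(0.1667)
I = 2.5850 bits


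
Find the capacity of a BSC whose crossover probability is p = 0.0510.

For BSC with error probability p:
C = 1 - H(p) where H(p) is binary entropy
H(0.0510) = -0.0510 × log₂(0.0510) - 0.9490 × log₂(0.9490)
H(p) = 0.2906
C = 1 - 0.2906 = 0.7094 bits/use


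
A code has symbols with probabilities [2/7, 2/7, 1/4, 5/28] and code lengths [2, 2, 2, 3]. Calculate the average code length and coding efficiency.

Average length L = Σ p_i × l_i = 2.1786 bits
Entropy H = 1.9766 bits
Efficiency η = H/L × 100% = 90.73%


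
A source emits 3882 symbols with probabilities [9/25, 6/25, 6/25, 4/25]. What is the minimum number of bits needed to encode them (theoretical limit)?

Entropy H = 1.9419 bits/symbol
Minimum bits = H × n = 1.9419 × 3882
= 7538.46 bits


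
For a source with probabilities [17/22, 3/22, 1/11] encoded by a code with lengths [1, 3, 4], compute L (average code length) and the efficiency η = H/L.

Average length L = Σ p_i × l_i = 1.5455 bits
Entropy H = 0.9939 bits
Efficiency η = H/L × 100% = 64.31%


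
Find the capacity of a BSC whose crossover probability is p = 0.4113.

For BSC with error probability p:
C = 1 - H(p) where H(p) is binary entropy
H(0.4113) = -0.4113 × log₂(0.4113) - 0.5887 × log₂(0.5887)
H(p) = 0.9772
C = 1 - 0.9772 = 0.0228 bits/use


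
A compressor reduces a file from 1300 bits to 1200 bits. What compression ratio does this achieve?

Compression ratio = Original / Compressed
= 1300 / 1200 = 1.08:1


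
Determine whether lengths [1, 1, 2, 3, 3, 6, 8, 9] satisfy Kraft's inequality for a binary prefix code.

Kraft inequality: Σ 2^(-l_i) ≤ 1 for prefix-free code
Calculating: 2^(-1) + 2^(-1) + 2^(-2) + 2^(-3) + 2^(-3) + 2^(-6) + 2^(-8) + 2^(-9)
= 0.5 + 0.5 + 0.25 + 0.125 + 0.125 + 0.015625 + 0.00390625 + 0.001953125
= 1.5215
Since 1.5215 > 1, prefix-free code does not exist


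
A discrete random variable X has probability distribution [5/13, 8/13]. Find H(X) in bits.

H(X) = -Σ p(x) log₂ p(x)
  -5/13 × log₂(5/13) = 0.5302
  -8/13 × log₂(8/13) = 0.4310
H(X) = 0.9612 bits


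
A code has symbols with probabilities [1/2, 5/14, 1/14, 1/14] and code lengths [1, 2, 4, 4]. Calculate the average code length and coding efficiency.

Average length L = Σ p_i × l_i = 1.7857 bits
Entropy H = 1.5744 bits
Efficiency η = H/L × 100% = 88.17%


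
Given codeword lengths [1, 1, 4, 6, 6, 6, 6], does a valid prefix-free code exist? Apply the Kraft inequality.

Kraft inequality: Σ 2^(-l_i) ≤ 1 for prefix-free code
Calculating: 2^(-1) + 2^(-1) + 2^(-4) + 2^(-6) + 2^(-6) + 2^(-6) + 2^(-6)
= 0.5 + 0.5 + 0.0625 + 0.015625 + 0.015625 + 0.015625 + 0.015625
= 1.1250
Since 1.1250 > 1, prefix-free code does not exist


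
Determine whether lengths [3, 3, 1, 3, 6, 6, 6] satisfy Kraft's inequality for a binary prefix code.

Kraft inequality: Σ 2^(-l_i) ≤ 1 for prefix-free code
Calculating: 2^(-3) + 2^(-3) + 2^(-1) + 2^(-3) + 2^(-6) + 2^(-6) + 2^(-6)
= 0.125 + 0.125 + 0.5 + 0.125 + 0.015625 + 0.015625 + 0.015625
= 0.9219
Since 0.9219 ≤ 1, prefix-free code exists


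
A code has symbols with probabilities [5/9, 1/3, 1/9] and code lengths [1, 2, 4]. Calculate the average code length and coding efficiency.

Average length L = Σ p_i × l_i = 1.6667 bits
Entropy H = 1.3516 bits
Efficiency η = H/L × 100% = 81.10%


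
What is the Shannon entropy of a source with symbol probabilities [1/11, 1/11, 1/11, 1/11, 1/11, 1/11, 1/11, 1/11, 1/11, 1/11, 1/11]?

H(X) = -Σ p(x) log₂ p(x)
  -1/11 × log₂(1/11) = 0.3145
  -1/11 × log₂(1/11) = 0.3145
  -1/11 × log₂(1/11) = 0.3145
  -1/11 × log₂(1/11) = 0.3145
  -1/11 × log₂(1/11) = 0.3145
  -1/11 × log₂(1/11) = 0.3145
  -1/11 × log₂(1/11) = 0.3145
  -1/11 × log₂(1/11) = 0.3145
  -1/11 × log₂(1/11) = 0.3145
  -1/11 × log₂(1/11) = 0.3145
  -1/11 × log₂(1/11) = 0.3145
H(X) = 3.4594 bits


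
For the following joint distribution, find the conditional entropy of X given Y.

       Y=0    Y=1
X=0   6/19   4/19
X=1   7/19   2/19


H(X|Y) = Σ_y p(y) H(X|Y=y)
  p(Y=0) = 13/19, H(X|Y=0) = 0.9957
  p(Y=1) = 6/19, H(X|Y=1) = 0.9183
H(X|Y) = 0.6842×0.9957 + 0.3158×0.9183 = 0.9713 bits


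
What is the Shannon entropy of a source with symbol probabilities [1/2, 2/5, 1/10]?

H(X) = -Σ p(x) log₂ p(x)
  -1/2 × log₂(1/2) = 0.5000
  -2/5 × log₂(2/5) = 0.5288
  -1/10 × log₂(1/10) = 0.3322
H(X) = 1.3610 bits


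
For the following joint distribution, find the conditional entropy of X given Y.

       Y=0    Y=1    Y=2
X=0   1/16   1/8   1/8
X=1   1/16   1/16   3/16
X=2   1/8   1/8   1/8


H(X|Y) = Σ_y p(y) H(X|Y=y)
  p(Y=0) = 1/4, H(X|Y=0) = 1.5000
  p(Y=1) = 5/16, H(X|Y=1) = 1.5219
  p(Y=2) = 7/16, H(X|Y=2) = 1.5567
H(X|Y) = 0.2500×1.5000 + 0.3125×1.5219 + 0.4375×1.5567 = 1.5316 bits


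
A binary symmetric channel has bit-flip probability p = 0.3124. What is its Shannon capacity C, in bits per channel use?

For BSC with error probability p:
C = 1 - H(p) where H(p) is binary entropy
H(0.3124) = -0.3124 × log₂(0.3124) - 0.6876 × log₂(0.6876)
H(p) = 0.8959
C = 1 - 0.8959 = 0.1041 bits/use


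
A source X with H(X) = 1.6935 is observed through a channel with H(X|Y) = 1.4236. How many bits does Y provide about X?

I(X;Y) = H(X) - H(X|Y)
I(X;Y) = 1.6935 - 1.4236 = 0.2699 bits


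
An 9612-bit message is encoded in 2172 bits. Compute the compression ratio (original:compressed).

Compression ratio = Original / Compressed
= 9612 / 2172 = 4.43:1


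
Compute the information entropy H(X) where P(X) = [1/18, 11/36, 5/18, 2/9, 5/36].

H(X) = -Σ p(x) log₂ p(x)
  -1/18 × log₂(1/18) = 0.2317
  -11/36 × log₂(11/36) = 0.5227
  -5/18 × log₂(5/18) = 0.5133
  -2/9 × log₂(2/9) = 0.4822
  -5/36 × log₂(5/36) = 0.3956
H(X) = 2.1454 bits


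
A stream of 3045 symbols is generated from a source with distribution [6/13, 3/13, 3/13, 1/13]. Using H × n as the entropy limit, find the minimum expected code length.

Entropy H = 1.7759 bits/symbol
Minimum bits = H × n = 1.7759 × 3045
= 5407.49 bits


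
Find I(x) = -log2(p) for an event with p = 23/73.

Information content I(x) = -log₂(p(x))
I = -log₂(23/73) = -log₂(0.3151)
I = 1.6663 bits


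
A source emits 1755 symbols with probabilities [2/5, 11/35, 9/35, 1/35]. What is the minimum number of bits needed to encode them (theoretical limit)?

Entropy H = 1.7040 bits/symbol
Minimum bits = H × n = 1.7040 × 1755
= 2990.46 bits


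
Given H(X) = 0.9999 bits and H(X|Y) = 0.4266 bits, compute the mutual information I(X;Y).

I(X;Y) = H(X) - H(X|Y)
I(X;Y) = 0.9999 - 0.4266 = 0.5733 bits


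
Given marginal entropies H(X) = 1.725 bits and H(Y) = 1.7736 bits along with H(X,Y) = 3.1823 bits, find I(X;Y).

I(X;Y) = H(X) + H(Y) - H(X,Y)
I(X;Y) = 1.725 + 1.7736 - 3.1823 = 0.3163 bits


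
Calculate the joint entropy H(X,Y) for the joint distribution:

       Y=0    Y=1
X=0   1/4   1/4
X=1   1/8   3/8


H(X,Y) = -Σ p(x,y) log₂ p(x,y)
  p(0,0)=1/4: -0.2500 × log₂(0.2500) = 0.5000
  p(0,1)=1/4: -0.2500 × log₂(0.2500) = 0.5000
  p(1,0)=1/8: -0.1250 × log₂(0.1250) = 0.3750
  p(1,1)=3/8: -0.3750 × log₂(0.3750) = 0.5306
H(X,Y) = 1.9056 bits


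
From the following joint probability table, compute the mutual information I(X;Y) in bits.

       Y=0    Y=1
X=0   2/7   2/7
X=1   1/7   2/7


H(X) = 0.9852, H(Y) = 0.9852, H(X,Y) = 1.9502
I(X;Y) = H(X) + H(Y) - H(X,Y) = 0.0202 bits


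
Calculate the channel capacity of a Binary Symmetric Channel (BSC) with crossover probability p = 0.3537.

For BSC with error probability p:
C = 1 - H(p) where H(p) is binary entropy
H(0.3537) = -0.3537 × log₂(0.3537) - 0.6463 × log₂(0.6463)
H(p) = 0.9373
C = 1 - 0.9373 = 0.0627 bits/use


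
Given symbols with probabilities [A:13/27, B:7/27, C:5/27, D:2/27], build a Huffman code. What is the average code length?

Huffman tree construction:
Combine smallest probabilities repeatedly
Resulting codes:
  A: 0 (length 1)
  B: 10 (length 2)
  C: 111 (length 3)
  D: 110 (length 3)
Average length = Σ p(s) × length(s) = 1.7778 bits


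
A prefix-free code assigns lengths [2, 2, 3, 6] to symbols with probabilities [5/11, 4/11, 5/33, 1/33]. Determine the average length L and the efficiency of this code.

Average length L = Σ p_i × l_i = 2.2727 bits
Entropy H = 1.6131 bits
Efficiency η = H/L × 100% = 70.98%


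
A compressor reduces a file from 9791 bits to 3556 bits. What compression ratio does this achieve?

Compression ratio = Original / Compressed
= 9791 / 3556 = 2.75:1


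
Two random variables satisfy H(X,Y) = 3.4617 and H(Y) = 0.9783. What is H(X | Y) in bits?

Chain rule: H(X,Y) = H(X|Y) + H(Y)
H(X|Y) = H(X,Y) - H(Y) = 3.4617 - 0.9783 = 2.4834 bits


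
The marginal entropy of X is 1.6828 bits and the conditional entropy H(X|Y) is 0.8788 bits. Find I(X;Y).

I(X;Y) = H(X) - H(X|Y)
I(X;Y) = 1.6828 - 0.8788 = 0.804 bits


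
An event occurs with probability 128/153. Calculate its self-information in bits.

Information content I(x) = -log₂(p(x))
I = -log₂(128/153) = -log₂(0.8366)
I = 0.2574 bits


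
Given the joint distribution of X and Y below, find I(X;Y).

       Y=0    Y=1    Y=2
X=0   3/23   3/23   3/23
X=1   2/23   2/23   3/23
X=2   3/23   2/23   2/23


H(X) = 1.5743, H(Y) = 1.5822, H(X,Y) = 3.1421
I(X;Y) = H(X) + H(Y) - H(X,Y) = 0.0145 bits


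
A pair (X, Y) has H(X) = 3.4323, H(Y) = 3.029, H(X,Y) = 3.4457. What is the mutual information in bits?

I(X;Y) = H(X) + H(Y) - H(X,Y)
I(X;Y) = 3.4323 + 3.029 - 3.4457 = 3.0156 bits


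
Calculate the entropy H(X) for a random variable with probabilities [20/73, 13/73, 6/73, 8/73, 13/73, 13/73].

H(X) = -Σ p(x) log₂ p(x)
  -20/73 × log₂(20/73) = 0.5118
  -13/73 × log₂(13/73) = 0.4433
  -6/73 × log₂(6/73) = 0.2963
  -8/73 × log₂(8/73) = 0.3496
  -13/73 × log₂(13/73) = 0.4433
  -13/73 × log₂(13/73) = 0.4433
H(X) = 2.4876 bits


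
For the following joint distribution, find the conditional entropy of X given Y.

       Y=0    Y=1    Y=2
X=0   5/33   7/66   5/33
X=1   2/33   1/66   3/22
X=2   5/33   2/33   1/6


H(X|Y) = Σ_y p(y) H(X|Y=y)
  p(Y=0) = 4/11, H(X|Y=0) = 1.4834
  p(Y=1) = 2/11, H(X|Y=1) = 1.2807
  p(Y=2) = 5/11, H(X|Y=2) = 1.5801
H(X|Y) = 0.3636×1.4834 + 0.1818×1.2807 + 0.4545×1.5801 = 1.4905 bits


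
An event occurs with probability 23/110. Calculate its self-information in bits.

Information content I(x) = -log₂(p(x))
I = -log₂(23/110) = -log₂(0.2091)
I = 2.2578 bits


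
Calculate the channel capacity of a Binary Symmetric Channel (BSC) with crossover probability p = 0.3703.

For BSC with error probability p:
C = 1 - H(p) where H(p) is binary entropy
H(0.3703) = -0.3703 × log₂(0.3703) - 0.6297 × log₂(0.6297)
H(p) = 0.9509
C = 1 - 0.9509 = 0.0491 bits/use


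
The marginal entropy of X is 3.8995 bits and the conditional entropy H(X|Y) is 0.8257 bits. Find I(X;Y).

I(X;Y) = H(X) - H(X|Y)
I(X;Y) = 3.8995 - 0.8257 = 3.0738 bits


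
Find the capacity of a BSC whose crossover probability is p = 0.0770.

For BSC with error probability p:
C = 1 - H(p) where H(p) is binary entropy
H(0.0770) = -0.0770 × log₂(0.0770) - 0.9230 × log₂(0.9230)
H(p) = 0.3915
C = 1 - 0.3915 = 0.6085 bits/use


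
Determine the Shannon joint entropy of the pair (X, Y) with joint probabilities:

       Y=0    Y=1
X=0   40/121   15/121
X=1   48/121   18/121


H(X,Y) = -Σ p(x,y) log₂ p(x,y)
  p(0,0)=40/121: -0.3306 × log₂(0.3306) = 0.5279
  p(0,1)=15/121: -0.1240 × log₂(0.1240) = 0.3734
  p(1,0)=48/121: -0.3967 × log₂(0.3967) = 0.5292
  p(1,1)=18/121: -0.1488 × log₂(0.1488) = 0.4089
H(X,Y) = 1.8394 bits


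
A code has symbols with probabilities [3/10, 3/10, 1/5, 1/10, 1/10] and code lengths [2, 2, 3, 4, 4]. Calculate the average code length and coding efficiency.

Average length L = Σ p_i × l_i = 2.6000 bits
Entropy H = 2.1710 bits
Efficiency η = H/L × 100% = 83.50%


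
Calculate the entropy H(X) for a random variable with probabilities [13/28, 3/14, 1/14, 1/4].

H(X) = -Σ p(x) log₂ p(x)
  -13/28 × log₂(13/28) = 0.5139
  -3/14 × log₂(3/14) = 0.4762
  -1/14 × log₂(1/14) = 0.2720
  -1/4 × log₂(1/4) = 0.5000
H(X) = 1.7621 bits


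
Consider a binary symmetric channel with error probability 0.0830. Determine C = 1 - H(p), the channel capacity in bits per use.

For BSC with error probability p:
C = 1 - H(p) where H(p) is binary entropy
H(0.0830) = -0.0830 × log₂(0.0830) - 0.9170 × log₂(0.9170)
H(p) = 0.4127
C = 1 - 0.4127 = 0.5873 bits/use


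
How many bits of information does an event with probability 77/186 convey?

Information content I(x) = -log₂(p(x))
I = -log₂(77/186) = -log₂(0.4140)
I = 1.2724 bits


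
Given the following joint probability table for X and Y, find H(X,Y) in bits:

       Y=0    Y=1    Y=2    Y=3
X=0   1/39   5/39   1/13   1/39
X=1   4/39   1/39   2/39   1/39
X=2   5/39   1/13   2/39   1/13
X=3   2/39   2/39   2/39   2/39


H(X,Y) = -Σ p(x,y) log₂ p(x,y)
  p(0,0)=1/39: -0.0256 × log₂(0.0256) = 0.1355
  p(0,1)=5/39: -0.1282 × log₂(0.1282) = 0.3799
  p(0,2)=1/13: -0.0769 × log₂(0.0769) = 0.2846
  p(0,3)=1/39: -0.0256 × log₂(0.0256) = 0.1355
  p(1,0)=4/39: -0.1026 × log₂(0.1026) = 0.3370
  p(1,1)=1/39: -0.0256 × log₂(0.0256) = 0.1355
  p(1,2)=2/39: -0.0513 × log₂(0.0513) = 0.2198
  p(1,3)=1/39: -0.0256 × log₂(0.0256) = 0.1355
  p(2,0)=5/39: -0.1282 × log₂(0.1282) = 0.3799
  p(2,1)=1/13: -0.0769 × log₂(0.0769) = 0.2846
  p(2,2)=2/39: -0.0513 × log₂(0.0513) = 0.2198
  p(2,3)=1/13: -0.0769 × log₂(0.0769) = 0.2846
  p(3,0)=2/39: -0.0513 × log₂(0.0513) = 0.2198
  p(3,1)=2/39: -0.0513 × log₂(0.0513) = 0.2198
  p(3,2)=2/39: -0.0513 × log₂(0.0513) = 0.2198
  p(3,3)=2/39: -0.0513 × log₂(0.0513) = 0.2198
H(X,Y) = 3.8115 bits


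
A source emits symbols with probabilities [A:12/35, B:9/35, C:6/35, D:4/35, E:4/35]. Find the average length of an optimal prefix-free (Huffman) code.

Huffman tree construction:
Combine smallest probabilities repeatedly
Resulting codes:
  A: 11 (length 2)
  B: 10 (length 2)
  C: 00 (length 2)
  D: 010 (length 3)
  E: 011 (length 3)
Average length = Σ p(s) × length(s) = 2.2286 bits


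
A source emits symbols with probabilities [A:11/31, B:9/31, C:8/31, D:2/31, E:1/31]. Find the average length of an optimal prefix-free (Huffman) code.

Huffman tree construction:
Combine smallest probabilities repeatedly
Resulting codes:
  A: 11 (length 2)
  B: 10 (length 2)
  C: 01 (length 2)
  D: 001 (length 3)
  E: 000 (length 3)
Average length = Σ p(s) × length(s) = 2.0968 bits


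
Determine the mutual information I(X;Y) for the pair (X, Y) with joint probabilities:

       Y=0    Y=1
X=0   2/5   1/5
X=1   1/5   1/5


H(X) = 0.9710, H(Y) = 0.9710, H(X,Y) = 1.9219
I(X;Y) = H(X) + H(Y) - H(X,Y) = 0.0200 bits


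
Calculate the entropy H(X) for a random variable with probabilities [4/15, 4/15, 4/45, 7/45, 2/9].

H(X) = -Σ p(x) log₂ p(x)
  -4/15 × log₂(4/15) = 0.5085
  -4/15 × log₂(4/15) = 0.5085
  -4/45 × log₂(4/45) = 0.3104
  -7/45 × log₂(7/45) = 0.4176
  -2/9 × log₂(2/9) = 0.4822
H(X) = 2.2272 bits


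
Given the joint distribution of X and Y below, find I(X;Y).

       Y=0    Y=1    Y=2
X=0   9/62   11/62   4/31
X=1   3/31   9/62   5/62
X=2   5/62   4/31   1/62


H(X) = 1.5292, H(Y) = 1.5292, H(X,Y) = 3.0213
I(X;Y) = H(X) + H(Y) - H(X,Y) = 0.0372 bits


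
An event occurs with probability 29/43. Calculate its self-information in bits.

Information content I(x) = -log₂(p(x))
I = -log₂(29/43) = -log₂(0.6744)
I = 0.5683 bits


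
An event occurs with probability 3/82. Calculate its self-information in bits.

Information content I(x) = -log₂(p(x))
I = -log₂(3/82) = -log₂(0.0366)
I = 4.7726 bits


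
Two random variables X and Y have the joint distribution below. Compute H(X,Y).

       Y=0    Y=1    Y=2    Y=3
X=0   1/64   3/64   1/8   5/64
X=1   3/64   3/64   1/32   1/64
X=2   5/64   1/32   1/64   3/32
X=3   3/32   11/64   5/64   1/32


H(X,Y) = -Σ p(x,y) log₂ p(x,y)
  p(0,0)=1/64: -0.0156 × log₂(0.0156) = 0.0938
  p(0,1)=3/64: -0.0469 × log₂(0.0469) = 0.2070
  p(0,2)=1/8: -0.1250 × log₂(0.1250) = 0.3750
  p(0,3)=5/64: -0.0781 × log₂(0.0781) = 0.2873
  p(1,0)=3/64: -0.0469 × log₂(0.0469) = 0.2070
  p(1,1)=3/64: -0.0469 × log₂(0.0469) = 0.2070
  p(1,2)=1/32: -0.0312 × log₂(0.0312) = 0.1562
  p(1,3)=1/64: -0.0156 × log₂(0.0156) = 0.0938
  p(2,0)=5/64: -0.0781 × log₂(0.0781) = 0.2873
  p(2,1)=1/32: -0.0312 × log₂(0.0312) = 0.1562
  p(2,2)=1/64: -0.0156 × log₂(0.0156) = 0.0938
  p(2,3)=3/32: -0.0938 × log₂(0.0938) = 0.3202
  p(3,0)=3/32: -0.0938 × log₂(0.0938) = 0.3202
  p(3,1)=11/64: -0.1719 × log₂(0.1719) = 0.4367
  p(3,2)=5/64: -0.0781 × log₂(0.0781) = 0.2873
  p(3,3)=1/32: -0.0312 × log₂(0.0312) = 0.1562
H(X,Y) = 3.6849 bits


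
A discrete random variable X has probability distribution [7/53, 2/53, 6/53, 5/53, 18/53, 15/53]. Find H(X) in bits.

H(X) = -Σ p(x) log₂ p(x)
  -7/53 × log₂(7/53) = 0.3857
  -2/53 × log₂(2/53) = 0.1784
  -6/53 × log₂(6/53) = 0.3558
  -5/53 × log₂(5/53) = 0.3213
  -18/53 × log₂(18/53) = 0.5291
  -15/53 × log₂(15/53) = 0.5154
H(X) = 2.2858 bits


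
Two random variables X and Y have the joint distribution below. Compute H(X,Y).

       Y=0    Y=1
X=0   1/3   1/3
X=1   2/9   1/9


H(X,Y) = -Σ p(x,y) log₂ p(x,y)
  p(0,0)=1/3: -0.3333 × log₂(0.3333) = 0.5283
  p(0,1)=1/3: -0.3333 × log₂(0.3333) = 0.5283
  p(1,0)=2/9: -0.2222 × log₂(0.2222) = 0.4822
  p(1,1)=1/9: -0.1111 × log₂(0.1111) = 0.3522
H(X,Y) = 1.8911 bits


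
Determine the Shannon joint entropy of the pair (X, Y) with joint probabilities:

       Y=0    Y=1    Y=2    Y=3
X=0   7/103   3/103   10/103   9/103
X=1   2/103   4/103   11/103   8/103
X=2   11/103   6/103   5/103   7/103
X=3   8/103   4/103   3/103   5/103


H(X,Y) = -Σ p(x,y) log₂ p(x,y)
  p(0,0)=7/103: -0.0680 × log₂(0.0680) = 0.2636
  p(0,1)=3/103: -0.0291 × log₂(0.0291) = 0.1486
  p(0,2)=10/103: -0.0971 × log₂(0.0971) = 0.3267
  p(0,3)=9/103: -0.0874 × log₂(0.0874) = 0.3073
  p(1,0)=2/103: -0.0194 × log₂(0.0194) = 0.1104
  p(1,1)=4/103: -0.0388 × log₂(0.0388) = 0.1820
  p(1,2)=11/103: -0.1068 × log₂(0.1068) = 0.3446
  p(1,3)=8/103: -0.0777 × log₂(0.0777) = 0.2863
  p(2,0)=11/103: -0.1068 × log₂(0.1068) = 0.3446
  p(2,1)=6/103: -0.0583 × log₂(0.0583) = 0.2389
  p(2,2)=5/103: -0.0485 × log₂(0.0485) = 0.2119
  p(2,3)=7/103: -0.0680 × log₂(0.0680) = 0.2636
  p(3,0)=8/103: -0.0777 × log₂(0.0777) = 0.2863
  p(3,1)=4/103: -0.0388 × log₂(0.0388) = 0.1820
  p(3,2)=3/103: -0.0291 × log₂(0.0291) = 0.1486
  p(3,3)=5/103: -0.0485 × log₂(0.0485) = 0.2119
H(X,Y) = 3.8574 bits


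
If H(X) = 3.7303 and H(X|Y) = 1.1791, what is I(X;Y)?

I(X;Y) = H(X) - H(X|Y)
I(X;Y) = 3.7303 - 1.1791 = 2.5512 bits


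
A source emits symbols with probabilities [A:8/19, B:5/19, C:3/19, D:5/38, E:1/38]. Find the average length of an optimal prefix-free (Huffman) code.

Huffman tree construction:
Combine smallest probabilities repeatedly
Resulting codes:
  A: 0 (length 1)
  B: 10 (length 2)
  C: 110 (length 3)
  D: 1111 (length 4)
  E: 1110 (length 4)
Average length = Σ p(s) × length(s) = 2.0526 bits


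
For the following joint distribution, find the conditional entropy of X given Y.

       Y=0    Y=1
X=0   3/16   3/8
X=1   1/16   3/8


H(X|Y) = Σ_y p(y) H(X|Y=y)
  p(Y=0) = 1/4, H(X|Y=0) = 0.8113
  p(Y=1) = 3/4, H(X|Y=1) = 1.0000
H(X|Y) = 0.2500×0.8113 + 0.7500×1.0000 = 0.9528 bits


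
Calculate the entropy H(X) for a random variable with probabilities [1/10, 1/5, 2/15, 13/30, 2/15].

H(X) = -Σ p(x) log₂ p(x)
  -1/10 × log₂(1/10) = 0.3322
  -1/5 × log₂(1/5) = 0.4644
  -2/15 × log₂(2/15) = 0.3876
  -13/30 × log₂(13/30) = 0.5228
  -2/15 × log₂(2/15) = 0.3876
H(X) = 2.0945 bits


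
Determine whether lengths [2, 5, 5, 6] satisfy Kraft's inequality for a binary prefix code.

Kraft inequality: Σ 2^(-l_i) ≤ 1 for prefix-free code
Calculating: 2^(-2) + 2^(-5) + 2^(-5) + 2^(-6)
= 0.25 + 0.03125 + 0.03125 + 0.015625
= 0.3281
Since 0.3281 ≤ 1, prefix-free code exists


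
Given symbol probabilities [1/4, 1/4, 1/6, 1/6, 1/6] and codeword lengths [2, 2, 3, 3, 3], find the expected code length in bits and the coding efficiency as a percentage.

Average length L = Σ p_i × l_i = 2.5000 bits
Entropy H = 2.2925 bits
Efficiency η = H/L × 100% = 91.70%


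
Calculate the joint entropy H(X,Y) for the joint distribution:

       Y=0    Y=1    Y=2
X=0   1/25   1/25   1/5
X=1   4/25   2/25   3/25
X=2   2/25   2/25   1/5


H(X,Y) = -Σ p(x,y) log₂ p(x,y)
  p(0,0)=1/25: -0.0400 × log₂(0.0400) = 0.1858
  p(0,1)=1/25: -0.0400 × log₂(0.0400) = 0.1858
  p(0,2)=1/5: -0.2000 × log₂(0.2000) = 0.4644
  p(1,0)=4/25: -0.1600 × log₂(0.1600) = 0.4230
  p(1,1)=2/25: -0.0800 × log₂(0.0800) = 0.2915
  p(1,2)=3/25: -0.1200 × log₂(0.1200) = 0.3671
  p(2,0)=2/25: -0.0800 × log₂(0.0800) = 0.2915
  p(2,1)=2/25: -0.0800 × log₂(0.0800) = 0.2915
  p(2,2)=1/5: -0.2000 × log₂(0.2000) = 0.4644
H(X,Y) = 2.9649 bits


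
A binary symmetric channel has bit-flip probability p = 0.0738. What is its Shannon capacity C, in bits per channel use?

For BSC with error probability p:
C = 1 - H(p) where H(p) is binary entropy
H(0.0738) = -0.0738 × log₂(0.0738) - 0.9262 × log₂(0.9262)
H(p) = 0.3799
C = 1 - 0.3799 = 0.6201 bits/use


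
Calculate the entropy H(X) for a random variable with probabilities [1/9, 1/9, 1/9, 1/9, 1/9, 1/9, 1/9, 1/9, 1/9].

H(X) = -Σ p(x) log₂ p(x)
  -1/9 × log₂(1/9) = 0.3522
  -1/9 × log₂(1/9) = 0.3522
  -1/9 × log₂(1/9) = 0.3522
  -1/9 × log₂(1/9) = 0.3522
  -1/9 × log₂(1/9) = 0.3522
  -1/9 × log₂(1/9) = 0.3522
  -1/9 × log₂(1/9) = 0.3522
  -1/9 × log₂(1/9) = 0.3522
  -1/9 × log₂(1/9) = 0.3522
H(X) = 3.1699 bits


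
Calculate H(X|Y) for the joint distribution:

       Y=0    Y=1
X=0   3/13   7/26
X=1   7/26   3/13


H(X|Y) = Σ_y p(y) H(X|Y=y)
  p(Y=0) = 1/2, H(X|Y=0) = 0.9957
  p(Y=1) = 1/2, H(X|Y=1) = 0.9957
H(X|Y) = 0.5000×0.9957 + 0.5000×0.9957 = 0.9957 bits


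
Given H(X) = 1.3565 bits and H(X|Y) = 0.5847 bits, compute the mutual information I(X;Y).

I(X;Y) = H(X) - H(X|Y)
I(X;Y) = 1.3565 - 0.5847 = 0.7718 bits


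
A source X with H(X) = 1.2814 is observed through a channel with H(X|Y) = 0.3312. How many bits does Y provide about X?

I(X;Y) = H(X) - H(X|Y)
I(X;Y) = 1.2814 - 0.3312 = 0.9502 bits


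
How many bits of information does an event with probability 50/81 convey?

Information content I(x) = -log₂(p(x))
I = -log₂(50/81) = -log₂(0.6173)
I = 0.6960 bits


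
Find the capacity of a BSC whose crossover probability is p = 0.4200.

For BSC with error probability p:
C = 1 - H(p) where H(p) is binary entropy
H(0.4200) = -0.4200 × log₂(0.4200) - 0.5800 × log₂(0.5800)
H(p) = 0.9815
C = 1 - 0.9815 = 0.0185 bits/use


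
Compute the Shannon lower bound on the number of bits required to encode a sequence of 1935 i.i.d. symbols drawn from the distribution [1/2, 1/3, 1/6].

Entropy H = 1.4591 bits/symbol
Minimum bits = H × n = 1.4591 × 1935
= 2823.45 bits


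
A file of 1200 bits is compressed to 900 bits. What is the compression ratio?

Compression ratio = Original / Compressed
= 1200 / 900 = 1.33:1


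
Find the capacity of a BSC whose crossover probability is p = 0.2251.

For BSC with error probability p:
C = 1 - H(p) where H(p) is binary entropy
H(0.2251) = -0.2251 × log₂(0.2251) - 0.7749 × log₂(0.7749)
H(p) = 0.7694
C = 1 - 0.7694 = 0.2306 bits/use


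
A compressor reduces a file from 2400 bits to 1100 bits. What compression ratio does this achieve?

Compression ratio = Original / Compressed
= 2400 / 1100 = 2.18:1


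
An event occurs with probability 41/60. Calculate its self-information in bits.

Information content I(x) = -log₂(p(x))
I = -log₂(41/60) = -log₂(0.6833)
I = 0.5493 bits


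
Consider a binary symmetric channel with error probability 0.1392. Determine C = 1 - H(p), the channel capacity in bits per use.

For BSC with error probability p:
C = 1 - H(p) where H(p) is binary entropy
H(0.1392) = -0.1392 × log₂(0.1392) - 0.8608 × log₂(0.8608)
H(p) = 0.5821
C = 1 - 0.5821 = 0.4179 bits/use


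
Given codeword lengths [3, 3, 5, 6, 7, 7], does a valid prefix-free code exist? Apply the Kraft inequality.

Kraft inequality: Σ 2^(-l_i) ≤ 1 for prefix-free code
Calculating: 2^(-3) + 2^(-3) + 2^(-5) + 2^(-6) + 2^(-7) + 2^(-7)
= 0.125 + 0.125 + 0.03125 + 0.015625 + 0.0078125 + 0.0078125
= 0.3125
Since 0.3125 ≤ 1, prefix-free code exists


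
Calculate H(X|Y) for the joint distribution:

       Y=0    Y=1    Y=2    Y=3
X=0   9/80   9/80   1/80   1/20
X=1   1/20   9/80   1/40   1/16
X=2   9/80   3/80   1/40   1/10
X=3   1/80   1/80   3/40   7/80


H(X|Y) = Σ_y p(y) H(X|Y=y)
  p(Y=0) = 23/80, H(X|Y=0) = 1.6949
  p(Y=1) = 11/40, H(X|Y=1) = 1.6497
  p(Y=2) = 11/80, H(X|Y=2) = 1.6858
  p(Y=3) = 3/10, H(X|Y=3) = 1.9491
H(X|Y) = 0.2875×1.6949 + 0.2750×1.6497 + 0.1375×1.6858 + 0.3000×1.9491 = 1.7575 bits


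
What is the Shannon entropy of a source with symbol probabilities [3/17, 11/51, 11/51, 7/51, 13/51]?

H(X) = -Σ p(x) log₂ p(x)
  -3/17 × log₂(3/17) = 0.4416
  -11/51 × log₂(11/51) = 0.4773
  -11/51 × log₂(11/51) = 0.4773
  -7/51 × log₂(7/51) = 0.3932
  -13/51 × log₂(13/51) = 0.5027
H(X) = 2.2922 bits


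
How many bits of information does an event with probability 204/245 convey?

Information content I(x) = -log₂(p(x))
I = -log₂(204/245) = -log₂(0.8327)
I = 0.2642 bits


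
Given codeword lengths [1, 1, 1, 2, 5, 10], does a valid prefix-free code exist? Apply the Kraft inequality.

Kraft inequality: Σ 2^(-l_i) ≤ 1 for prefix-free code
Calculating: 2^(-1) + 2^(-1) + 2^(-1) + 2^(-2) + 2^(-5) + 2^(-10)
= 0.5 + 0.5 + 0.5 + 0.25 + 0.03125 + 0.0009765625
= 1.7822
Since 1.7822 > 1, prefix-free code does not exist


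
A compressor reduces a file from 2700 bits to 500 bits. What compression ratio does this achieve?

Compression ratio = Original / Compressed
= 2700 / 500 = 5.40:1


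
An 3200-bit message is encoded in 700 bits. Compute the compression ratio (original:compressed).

Compression ratio = Original / Compressed
= 3200 / 700 = 4.57:1


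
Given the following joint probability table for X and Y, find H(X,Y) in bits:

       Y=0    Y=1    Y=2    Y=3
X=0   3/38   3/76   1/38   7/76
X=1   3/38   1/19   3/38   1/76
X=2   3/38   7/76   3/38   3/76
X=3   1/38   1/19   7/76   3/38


H(X,Y) = -Σ p(x,y) log₂ p(x,y)
  p(0,0)=3/38: -0.0789 × log₂(0.0789) = 0.2892
  p(0,1)=3/76: -0.0395 × log₂(0.0395) = 0.1841
  p(0,2)=1/38: -0.0263 × log₂(0.0263) = 0.1381
  p(0,3)=7/76: -0.0921 × log₂(0.0921) = 0.3169
  p(1,0)=3/38: -0.0789 × log₂(0.0789) = 0.2892
  p(1,1)=1/19: -0.0526 × log₂(0.0526) = 0.2236
  p(1,2)=3/38: -0.0789 × log₂(0.0789) = 0.2892
  p(1,3)=1/76: -0.0132 × log₂(0.0132) = 0.0822
  p(2,0)=3/38: -0.0789 × log₂(0.0789) = 0.2892
  p(2,1)=7/76: -0.0921 × log₂(0.0921) = 0.3169
  p(2,2)=3/38: -0.0789 × log₂(0.0789) = 0.2892
  p(2,3)=3/76: -0.0395 × log₂(0.0395) = 0.1841
  p(3,0)=1/38: -0.0263 × log₂(0.0263) = 0.1381
  p(3,1)=1/19: -0.0526 × log₂(0.0526) = 0.2236
  p(3,2)=7/76: -0.0921 × log₂(0.0921) = 0.3169
  p(3,3)=3/38: -0.0789 × log₂(0.0789) = 0.2892
H(X,Y) = 3.8595 bits


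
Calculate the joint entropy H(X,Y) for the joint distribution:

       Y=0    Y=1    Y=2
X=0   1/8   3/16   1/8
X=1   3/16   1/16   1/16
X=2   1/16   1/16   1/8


H(X,Y) = -Σ p(x,y) log₂ p(x,y)
  p(0,0)=1/8: -0.1250 × log₂(0.1250) = 0.3750
  p(0,1)=3/16: -0.1875 × log₂(0.1875) = 0.4528
  p(0,2)=1/8: -0.1250 × log₂(0.1250) = 0.3750
  p(1,0)=3/16: -0.1875 × log₂(0.1875) = 0.4528
  p(1,1)=1/16: -0.0625 × log₂(0.0625) = 0.2500
  p(1,2)=1/16: -0.0625 × log₂(0.0625) = 0.2500
  p(2,0)=1/16: -0.0625 × log₂(0.0625) = 0.2500
  p(2,1)=1/16: -0.0625 × log₂(0.0625) = 0.2500
  p(2,2)=1/8: -0.1250 × log₂(0.1250) = 0.3750
H(X,Y) = 3.0306 bits


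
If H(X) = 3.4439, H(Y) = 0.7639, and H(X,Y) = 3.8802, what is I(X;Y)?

I(X;Y) = H(X) + H(Y) - H(X,Y)
I(X;Y) = 3.4439 + 0.7639 - 3.8802 = 0.3276 bits


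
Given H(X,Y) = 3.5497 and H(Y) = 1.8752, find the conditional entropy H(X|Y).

Chain rule: H(X,Y) = H(X|Y) + H(Y)
H(X|Y) = H(X,Y) - H(Y) = 3.5497 - 1.8752 = 1.6745 bits


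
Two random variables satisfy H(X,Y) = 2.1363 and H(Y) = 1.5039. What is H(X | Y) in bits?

Chain rule: H(X,Y) = H(X|Y) + H(Y)
H(X|Y) = H(X,Y) - H(Y) = 2.1363 - 1.5039 = 0.6324 bits
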